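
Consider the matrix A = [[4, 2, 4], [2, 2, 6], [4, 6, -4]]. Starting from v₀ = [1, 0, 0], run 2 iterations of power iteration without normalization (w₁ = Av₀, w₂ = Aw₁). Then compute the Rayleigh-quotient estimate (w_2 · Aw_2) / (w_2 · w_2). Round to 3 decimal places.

w1 = Av₀ = (4·1 + 2·0 + 4·0; 2·1 + 2·0 + 6·0; 4·1 + 6·0 + (-4)·0) = (4, 2, 4)
w2 = Aw1 = (4·4 + 2·2 + 4·4; 2·4 + 2·2 + 6·4; 4·4 + 6·2 + (-4)·4) = (36, 36, 12)
Aw2 = (264, 216, 312)
w2·Aw2 = 36·264 + 36·216 + 12·312 = 21024; w2·w2 = 36·36 + 36·36 + 12·12 = 2736
λ ≈ 21024/2736 = 7.684

λ ≈ 7.684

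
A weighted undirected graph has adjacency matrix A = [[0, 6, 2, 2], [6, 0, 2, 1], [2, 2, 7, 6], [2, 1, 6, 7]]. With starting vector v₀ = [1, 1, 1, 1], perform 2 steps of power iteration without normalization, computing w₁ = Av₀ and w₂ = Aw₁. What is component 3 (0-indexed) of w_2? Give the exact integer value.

243

w1 = Av₀ = (10, 9, 17, 16)
w2 = Aw1 = (120, 110, 253, 243)
The requested component of w2 is 243.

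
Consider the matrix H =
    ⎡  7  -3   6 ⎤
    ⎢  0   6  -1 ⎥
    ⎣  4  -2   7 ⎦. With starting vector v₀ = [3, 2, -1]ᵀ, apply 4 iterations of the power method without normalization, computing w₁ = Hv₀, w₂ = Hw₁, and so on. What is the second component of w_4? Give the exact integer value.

2585

w1 = Hv₀ = (7·3 + (-3)·2 + 6·(-1); 0·3 + 6·2 + (-1)·(-1); 4·3 + (-2)·2 + 7·(-1)) = (9, 13, 1)
w2 = Hw1 = (7·9 + (-3)·13 + 6·1; 0·9 + 6·13 + (-1)·1; 4·9 + (-2)·13 + 7·1) = (30, 77, 17)
w3 = Hw2 = (81, 445, 85)
w4 = Hw3 = (-258, 2585, 29)
The requested component of w4 is 2585.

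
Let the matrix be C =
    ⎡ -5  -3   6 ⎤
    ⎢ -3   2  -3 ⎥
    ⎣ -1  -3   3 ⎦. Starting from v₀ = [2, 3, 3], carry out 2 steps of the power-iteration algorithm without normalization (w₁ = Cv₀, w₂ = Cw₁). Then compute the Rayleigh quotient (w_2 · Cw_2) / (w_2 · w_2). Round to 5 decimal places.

w1 = Cv₀ = ((-5)·2 + (-3)·3 + 6·3; (-3)·2 + 2·3 + (-3)·3; (-1)·2 + (-3)·3 + 3·3) = (-1, -9, -2)
w2 = Cw1 = ((-5)·(-1) + (-3)·(-9) + 6·(-2); (-3)·(-1) + 2·(-9) + (-3)·(-2); (-1)·(-1) + (-3)·(-9) + 3·(-2)) = (20, -9, 22)
Cw2 = (59, -144, 73)
w2·Cw2 = 20·59 + (-9)·(-144) + 22·73 = 4082; w2·w2 = 20·20 + (-9)·(-9) + 22·22 = 965
λ ≈ 4082/965 = 4.23005

λ ≈ 4.23005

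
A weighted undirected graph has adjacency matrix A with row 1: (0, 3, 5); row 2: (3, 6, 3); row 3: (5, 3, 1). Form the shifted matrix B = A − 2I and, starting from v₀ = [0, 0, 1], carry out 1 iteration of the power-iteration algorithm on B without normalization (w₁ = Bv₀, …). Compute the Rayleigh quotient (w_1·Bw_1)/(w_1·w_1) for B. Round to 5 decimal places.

μ ≈ 0.20000

B = A − 2I has rows (-2, 3, 5); (3, 4, 3); (5, 3, -1)
w1 = Bv₀ = ((-2)·0 + 3·0 + 5·1; 3·0 + 4·0 + 3·1; 5·0 + 3·0 + (-1)·1) = (5, 3, -1)
Bw1 = (-6, 24, 35)
w1·Bw1 = 7; w1·w1 = 35; μ ≈ 7/35 = 0.20000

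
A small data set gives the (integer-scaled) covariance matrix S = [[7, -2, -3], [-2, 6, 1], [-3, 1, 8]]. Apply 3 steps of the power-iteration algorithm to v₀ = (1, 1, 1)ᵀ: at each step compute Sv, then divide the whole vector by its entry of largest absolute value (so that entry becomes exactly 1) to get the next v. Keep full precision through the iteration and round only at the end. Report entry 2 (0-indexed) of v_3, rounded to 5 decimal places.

1.00000

Sv0 = (2.000000, 5.000000, 6.000000); divide by 6.000000 → v1 = (0.333333, 0.833333, 1.000000)
Sv1 = (-2.333333, 5.333333, 7.833333); divide by 7.833333 → v2 = (-0.297872, 0.680851, 1.000000)
Sv2 = (-6.446809, 5.680851, 9.574468); divide by 9.574468 → v3 = (-0.673333, 0.593333, 1.000000)
Requested entry of v3: 450/450 = 1.00000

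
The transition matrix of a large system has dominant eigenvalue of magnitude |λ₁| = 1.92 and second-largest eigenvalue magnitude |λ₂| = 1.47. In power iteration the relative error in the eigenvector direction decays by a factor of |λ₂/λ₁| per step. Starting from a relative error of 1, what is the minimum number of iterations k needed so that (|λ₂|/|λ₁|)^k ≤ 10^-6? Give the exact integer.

52

|λ₂/λ₁| = 1.47/1.92 = 0.76563
Need k ≥ ln(10^-6) / ln(0.76563) = -13.8155 / -0.2671 ≈ 51.731
Smallest integer k satisfying the bound: 52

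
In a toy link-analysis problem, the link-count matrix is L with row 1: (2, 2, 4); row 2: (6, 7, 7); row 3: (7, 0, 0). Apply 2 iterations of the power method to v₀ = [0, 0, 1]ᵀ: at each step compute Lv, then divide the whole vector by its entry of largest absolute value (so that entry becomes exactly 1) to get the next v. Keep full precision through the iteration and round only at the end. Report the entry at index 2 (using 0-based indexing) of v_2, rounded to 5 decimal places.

0.38356

Lv0 = (4.000000, 7.000000, 0.000000); divide by 7.000000 → v1 = (0.571429, 1.000000, 0.000000)
Lv1 = (3.142857, 10.428571, 4.000000); divide by 10.428571 → v2 = (0.301370, 1.000000, 0.383562)
Requested entry of v2: 28/73 = 0.38356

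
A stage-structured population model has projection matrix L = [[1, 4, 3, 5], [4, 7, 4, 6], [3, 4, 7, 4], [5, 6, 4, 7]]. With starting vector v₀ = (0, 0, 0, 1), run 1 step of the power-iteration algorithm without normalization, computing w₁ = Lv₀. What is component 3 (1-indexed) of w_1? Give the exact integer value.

4

w1 = Lv₀ = (1·0 + 4·0 + 3·0 + 5·1; 4·0 + 7·0 + 4·0 + 6·1; 3·0 + 4·0 + 7·0 + 4·1; 5·0 + 6·0 + 4·0 + 7·1) = (5, 6, 4, 7)
The requested component of w1 is 4.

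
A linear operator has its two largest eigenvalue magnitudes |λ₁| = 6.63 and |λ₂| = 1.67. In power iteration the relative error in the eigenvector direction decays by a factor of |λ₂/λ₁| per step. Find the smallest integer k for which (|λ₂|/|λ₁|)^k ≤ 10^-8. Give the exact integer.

|λ₂/λ₁| = 1.67/6.63 = 0.25189
Need k ≥ ln(10^-8) / ln(0.25189) = -18.4207 / -1.3788 ≈ 13.360
Smallest integer k satisfying the bound: 14

14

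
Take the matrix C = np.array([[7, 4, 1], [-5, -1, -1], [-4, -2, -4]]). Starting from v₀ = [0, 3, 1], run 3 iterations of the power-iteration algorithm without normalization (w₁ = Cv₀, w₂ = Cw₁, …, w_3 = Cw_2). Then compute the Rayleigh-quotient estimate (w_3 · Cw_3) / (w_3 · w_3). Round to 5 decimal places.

w1 = Cv₀ = (13, -4, -10)
w2 = Cw1 = (65, -51, -4)
w3 = Cw2 = (247, -270, -142)
Cw3 = (507, -823, 120)
w3·Cw3 = 247·507 + (-270)·(-823) + (-142)·120 = 330399; w3·w3 = 247·247 + (-270)·(-270) + (-142)·(-142) = 154073
λ ≈ 330399/154073 = 2.14443

2.14443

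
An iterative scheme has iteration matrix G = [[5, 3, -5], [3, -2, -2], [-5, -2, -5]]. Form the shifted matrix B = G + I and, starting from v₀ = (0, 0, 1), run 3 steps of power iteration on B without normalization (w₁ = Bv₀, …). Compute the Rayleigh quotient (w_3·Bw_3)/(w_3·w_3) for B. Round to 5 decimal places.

3.93074

B = G + I has rows (6, 3, -5); (3, -1, -2); (-5, -2, -4)
w1 = Bv₀ = (-5, -2, -4)
w2 = Bw1 = (-16, -5, 45)
w3 = Bw2 = (-336, -133, -90)
Bw3 = (-1965, -695, 2306)
w3·Bw3 = 545135; w3·w3 = 138685; μ ≈ 545135/138685 = 3.93074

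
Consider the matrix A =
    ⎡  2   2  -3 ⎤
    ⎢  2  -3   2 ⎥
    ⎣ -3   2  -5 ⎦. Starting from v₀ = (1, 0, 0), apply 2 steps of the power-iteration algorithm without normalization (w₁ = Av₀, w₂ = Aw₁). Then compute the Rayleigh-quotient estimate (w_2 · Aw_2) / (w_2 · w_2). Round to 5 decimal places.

-5.25862

w1 = Av₀ = (2·1 + 2·0 + (-3)·0; 2·1 + (-3)·0 + 2·0; (-3)·1 + 2·0 + (-5)·0) = (2, 2, -3)
w2 = Aw1 = (2·2 + 2·2 + (-3)·(-3); 2·2 + (-3)·2 + 2·(-3); (-3)·2 + 2·2 + (-5)·(-3)) = (17, -8, 13)
Aw2 = (-21, 84, -132)
w2·Aw2 = 17·(-21) + (-8)·84 + 13·(-132) = -2745; w2·w2 = 17·17 + (-8)·(-8) + 13·13 = 522
λ ≈ -2745/522 = -5.25862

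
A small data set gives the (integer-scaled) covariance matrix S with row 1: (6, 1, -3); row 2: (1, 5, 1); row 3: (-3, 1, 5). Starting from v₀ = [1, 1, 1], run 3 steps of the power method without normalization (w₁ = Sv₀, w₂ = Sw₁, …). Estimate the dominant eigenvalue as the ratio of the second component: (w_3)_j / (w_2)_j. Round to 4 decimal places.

w1 = Sv₀ = (6·1 + 1·1 + (-3)·1; 1·1 + 5·1 + 1·1; (-3)·1 + 1·1 + 5·1) = (4, 7, 3)
w2 = Sw1 = (6·4 + 1·7 + (-3)·3; 1·4 + 5·7 + 1·3; (-3)·4 + 1·7 + 5·3) = (22, 42, 10)
w3 = Sw2 = (144, 242, 26)
Ratio at component: 242 / 42 = 5.7619

5.7619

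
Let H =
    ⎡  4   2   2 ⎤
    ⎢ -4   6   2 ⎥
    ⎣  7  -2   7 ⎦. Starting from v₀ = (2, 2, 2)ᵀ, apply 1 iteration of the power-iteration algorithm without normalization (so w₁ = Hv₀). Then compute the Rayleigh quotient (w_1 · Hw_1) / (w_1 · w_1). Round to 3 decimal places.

w1 = Hv₀ = (4·2 + 2·2 + 2·2; (-4)·2 + 6·2 + 2·2; 7·2 + (-2)·2 + 7·2) = (16, 8, 24)
Hw1 = (128, 32, 264)
w1·Hw1 = 16·128 + 8·32 + 24·264 = 8640; w1·w1 = 16·16 + 8·8 + 24·24 = 896
λ ≈ 8640/896 = 9.643

9.643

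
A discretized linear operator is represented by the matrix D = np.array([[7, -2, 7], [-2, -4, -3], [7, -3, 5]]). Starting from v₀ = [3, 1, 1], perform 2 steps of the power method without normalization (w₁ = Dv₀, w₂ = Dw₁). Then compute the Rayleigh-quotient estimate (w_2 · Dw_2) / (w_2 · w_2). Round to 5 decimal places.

w1 = Dv₀ = (7·3 + (-2)·1 + 7·1; (-2)·3 + (-4)·1 + (-3)·1; 7·3 + (-3)·1 + 5·1) = (26, -13, 23)
w2 = Dw1 = (7·26 + (-2)·(-13) + 7·23; (-2)·26 + (-4)·(-13) + (-3)·23; 7·26 + (-3)·(-13) + 5·23) = (369, -69, 336)
Dw2 = (5073, -1470, 4470)
w2·Dw2 = 369·5073 + (-69)·(-1470) + 336·4470 = 3475287; w2·w2 = 369·369 + (-69)·(-69) + 336·336 = 253818
λ ≈ 3475287/253818 = 13.69204

λ ≈ 13.69204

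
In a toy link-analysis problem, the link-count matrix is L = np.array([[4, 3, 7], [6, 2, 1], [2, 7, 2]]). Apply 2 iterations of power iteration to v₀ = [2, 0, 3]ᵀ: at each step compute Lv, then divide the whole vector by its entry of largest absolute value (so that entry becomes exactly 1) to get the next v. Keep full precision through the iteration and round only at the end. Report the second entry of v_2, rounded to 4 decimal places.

0.9264

Lv0 = (29.00000, 15.00000, 10.00000); divide by 29.00000 → v1 = (1.00000, 0.51724, 0.34483)
Lv1 = (7.96552, 7.37931, 6.31034); divide by 7.96552 → v2 = (1.00000, 0.92641, 0.79221)
Requested entry of v2: 214/231 = 0.9264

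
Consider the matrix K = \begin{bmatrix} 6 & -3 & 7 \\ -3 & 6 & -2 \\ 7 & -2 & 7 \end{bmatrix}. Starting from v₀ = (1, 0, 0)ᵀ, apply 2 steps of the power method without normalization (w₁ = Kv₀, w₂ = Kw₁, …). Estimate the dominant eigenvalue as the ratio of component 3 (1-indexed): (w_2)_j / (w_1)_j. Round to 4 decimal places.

w1 = Kv₀ = (6·1 + (-3)·0 + 7·0; (-3)·1 + 6·0 + (-2)·0; 7·1 + (-2)·0 + 7·0) = (6, -3, 7)
w2 = Kw1 = (6·6 + (-3)·(-3) + 7·7; (-3)·6 + 6·(-3) + (-2)·7; 7·6 + (-2)·(-3) + 7·7) = (94, -50, 97)
Ratio at component: 97 / 7 = 13.8571

13.8571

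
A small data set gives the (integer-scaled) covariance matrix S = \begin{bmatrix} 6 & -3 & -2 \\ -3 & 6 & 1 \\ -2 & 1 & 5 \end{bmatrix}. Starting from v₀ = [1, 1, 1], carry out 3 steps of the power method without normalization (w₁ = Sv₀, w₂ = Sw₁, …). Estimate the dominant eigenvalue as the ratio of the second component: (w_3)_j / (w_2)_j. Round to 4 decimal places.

8.5600

w1 = Sv₀ = (6·1 + (-3)·1 + (-2)·1; (-3)·1 + 6·1 + 1·1; (-2)·1 + 1·1 + 5·1) = (1, 4, 4)
w2 = Sw1 = (6·1 + (-3)·4 + (-2)·4; (-3)·1 + 6·4 + 1·4; (-2)·1 + 1·4 + 5·4) = (-14, 25, 22)
w3 = Sw2 = (-203, 214, 163)
Ratio at component: 214 / 25 = 8.5600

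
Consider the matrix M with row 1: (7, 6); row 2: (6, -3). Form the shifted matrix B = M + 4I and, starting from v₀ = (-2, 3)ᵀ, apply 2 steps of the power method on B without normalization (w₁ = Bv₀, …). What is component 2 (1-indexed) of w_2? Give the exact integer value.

-33

B = M + 4I has rows (11, 6); (6, 1)
w1 = Bv₀ = (11·(-2) + 6·3; 6·(-2) + 1·3) = (-4, -9)
w2 = Bw1 = (11·(-4) + 6·(-9); 6·(-4) + 1·(-9)) = (-98, -33)
Requested component of w2: -33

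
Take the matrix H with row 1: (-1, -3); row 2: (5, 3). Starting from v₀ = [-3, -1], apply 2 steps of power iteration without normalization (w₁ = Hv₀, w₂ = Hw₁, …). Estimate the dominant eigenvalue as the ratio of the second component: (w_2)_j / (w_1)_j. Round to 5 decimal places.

w1 = Hv₀ = ((-1)·(-3) + (-3)·(-1); 5·(-3) + 3·(-1)) = (6, -18)
w2 = Hw1 = ((-1)·6 + (-3)·(-18); 5·6 + 3·(-18)) = (48, -24)
Ratio at component: -24 / -18 = 1.33333

1.33333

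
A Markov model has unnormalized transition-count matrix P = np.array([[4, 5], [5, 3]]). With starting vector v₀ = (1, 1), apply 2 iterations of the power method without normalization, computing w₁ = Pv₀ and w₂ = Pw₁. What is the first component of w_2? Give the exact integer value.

w1 = Pv₀ = (4·1 + 5·1; 5·1 + 3·1) = (9, 8)
w2 = Pw1 = (4·9 + 5·8; 5·9 + 3·8) = (76, 69)
The requested component of w2 is 76.

76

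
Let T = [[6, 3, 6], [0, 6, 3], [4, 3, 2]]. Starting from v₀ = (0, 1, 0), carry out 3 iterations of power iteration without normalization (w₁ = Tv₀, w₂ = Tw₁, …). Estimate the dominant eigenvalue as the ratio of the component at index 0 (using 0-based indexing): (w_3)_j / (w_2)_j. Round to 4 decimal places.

12.5000

w1 = Tv₀ = (6·0 + 3·1 + 6·0; 0·0 + 6·1 + 3·0; 4·0 + 3·1 + 2·0) = (3, 6, 3)
w2 = Tw1 = (6·3 + 3·6 + 6·3; 0·3 + 6·6 + 3·3; 4·3 + 3·6 + 2·3) = (54, 45, 36)
w3 = Tw2 = (675, 378, 423)
Ratio at component: 675 / 54 = 12.5000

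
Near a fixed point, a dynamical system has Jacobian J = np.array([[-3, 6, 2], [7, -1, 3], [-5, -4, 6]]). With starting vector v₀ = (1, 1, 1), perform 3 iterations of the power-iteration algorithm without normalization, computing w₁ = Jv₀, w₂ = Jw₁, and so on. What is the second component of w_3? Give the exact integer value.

-23

w1 = Jv₀ = ((-3)·1 + 6·1 + 2·1; 7·1 + (-1)·1 + 3·1; (-5)·1 + (-4)·1 + 6·1) = (5, 9, -3)
w2 = Jw1 = ((-3)·5 + 6·9 + 2·(-3); 7·5 + (-1)·9 + 3·(-3); (-5)·5 + (-4)·9 + 6·(-3)) = (33, 17, -79)
w3 = Jw2 = (-155, -23, -707)
The requested component of w3 is -23.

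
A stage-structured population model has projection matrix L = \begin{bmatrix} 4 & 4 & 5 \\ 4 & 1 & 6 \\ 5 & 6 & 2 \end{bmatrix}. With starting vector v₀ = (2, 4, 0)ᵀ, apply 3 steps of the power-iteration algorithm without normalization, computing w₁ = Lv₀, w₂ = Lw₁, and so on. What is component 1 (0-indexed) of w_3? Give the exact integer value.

3128

w1 = Lv₀ = (4·2 + 4·4 + 5·0; 4·2 + 1·4 + 6·0; 5·2 + 6·4 + 2·0) = (24, 12, 34)
w2 = Lw1 = (4·24 + 4·12 + 5·34; 4·24 + 1·12 + 6·34; 5·24 + 6·12 + 2·34) = (314, 312, 260)
w3 = Lw2 = (3804, 3128, 3962)
The requested component of w3 is 3128.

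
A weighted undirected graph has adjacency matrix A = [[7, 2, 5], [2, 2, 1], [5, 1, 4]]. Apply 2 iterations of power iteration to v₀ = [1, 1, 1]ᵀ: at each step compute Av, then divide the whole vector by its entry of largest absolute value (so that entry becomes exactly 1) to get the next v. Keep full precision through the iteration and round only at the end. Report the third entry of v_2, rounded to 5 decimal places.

Av0 = (14.000000, 5.000000, 10.000000); divide by 14.000000 → v1 = (1.000000, 0.357143, 0.714286)
Av1 = (11.285714, 3.428571, 8.214286); divide by 11.285714 → v2 = (1.000000, 0.303797, 0.727848)
Requested entry of v2: 115/158 = 0.72785

0.72785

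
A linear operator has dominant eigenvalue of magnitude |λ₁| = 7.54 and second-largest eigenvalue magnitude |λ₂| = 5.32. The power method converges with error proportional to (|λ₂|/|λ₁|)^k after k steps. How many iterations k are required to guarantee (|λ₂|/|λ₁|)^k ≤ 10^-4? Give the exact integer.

|λ₂/λ₁| = 5.32/7.54 = 0.70557
Need k ≥ ln(10^-4) / ln(0.70557) = -9.2103 / -0.3487 ≈ 26.410
Smallest integer k satisfying the bound: 27

27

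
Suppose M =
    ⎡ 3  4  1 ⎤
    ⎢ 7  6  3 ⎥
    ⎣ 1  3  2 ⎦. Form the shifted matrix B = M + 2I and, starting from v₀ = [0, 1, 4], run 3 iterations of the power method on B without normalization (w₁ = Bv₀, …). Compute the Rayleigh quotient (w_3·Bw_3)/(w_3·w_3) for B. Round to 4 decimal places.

μ ≈ 12.9883

B = M + 2I has rows (5, 4, 1); (7, 8, 3); (1, 3, 4)
w1 = Bv₀ = (5·0 + 4·1 + 1·4; 7·0 + 8·1 + 3·4; 1·0 + 3·1 + 4·4) = (8, 20, 19)
w2 = Bw1 = (5·8 + 4·20 + 1·19; 7·8 + 8·20 + 3·19; 1·8 + 3·20 + 4·19) = (139, 273, 144)
w3 = Bw2 = (1931, 3589, 1534)
Bw3 = (25545, 46831, 18834)
w3·Bw3 = 246295210; w3·w3 = 18962838; μ ≈ 246295210/18962838 = 12.9883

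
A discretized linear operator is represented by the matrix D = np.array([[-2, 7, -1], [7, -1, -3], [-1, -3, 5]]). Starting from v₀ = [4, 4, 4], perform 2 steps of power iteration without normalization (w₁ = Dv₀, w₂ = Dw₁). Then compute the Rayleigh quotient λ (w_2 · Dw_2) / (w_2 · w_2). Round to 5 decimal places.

6.49133

w1 = Dv₀ = (16, 12, 4)
w2 = Dw1 = (48, 88, -32)
Dw2 = (552, 344, -472)
w2·Dw2 = 48·552 + 88·344 + (-32)·(-472) = 71872; w2·w2 = 48·48 + 88·88 + (-32)·(-32) = 11072
λ ≈ 71872/11072 = 6.49133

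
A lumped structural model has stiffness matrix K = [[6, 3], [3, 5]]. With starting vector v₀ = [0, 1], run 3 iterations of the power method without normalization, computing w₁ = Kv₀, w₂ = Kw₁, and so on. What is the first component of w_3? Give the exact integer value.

300

w1 = Kv₀ = (6·0 + 3·1; 3·0 + 5·1) = (3, 5)
w2 = Kw1 = (6·3 + 3·5; 3·3 + 5·5) = (33, 34)
w3 = Kw2 = (300, 269)
The requested component of w3 is 300.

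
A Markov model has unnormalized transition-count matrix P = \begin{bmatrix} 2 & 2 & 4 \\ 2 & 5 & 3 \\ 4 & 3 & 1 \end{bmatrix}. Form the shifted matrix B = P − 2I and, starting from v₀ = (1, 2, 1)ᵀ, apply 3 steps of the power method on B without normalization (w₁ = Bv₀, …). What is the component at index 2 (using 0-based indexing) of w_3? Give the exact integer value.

B = P − 2I has rows (0, 2, 4); (2, 3, 3); (4, 3, -1)
w1 = Bv₀ = (0·1 + 2·2 + 4·1; 2·1 + 3·2 + 3·1; 4·1 + 3·2 + (-1)·1) = (8, 11, 9)
w2 = Bw1 = (0·8 + 2·11 + 4·9; 2·8 + 3·11 + 3·9; 4·8 + 3·11 + (-1)·9) = (58, 76, 56)
w3 = Bw2 = (376, 512, 404)
Requested component of w3: 404

404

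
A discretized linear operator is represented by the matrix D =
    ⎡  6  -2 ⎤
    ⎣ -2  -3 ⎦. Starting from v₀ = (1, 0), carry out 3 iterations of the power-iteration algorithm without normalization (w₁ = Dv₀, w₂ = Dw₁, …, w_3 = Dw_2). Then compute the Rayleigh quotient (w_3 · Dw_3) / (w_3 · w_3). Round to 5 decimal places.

λ ≈ 6.41427

w1 = Dv₀ = (6·1 + (-2)·0; (-2)·1 + (-3)·0) = (6, -2)
w2 = Dw1 = (6·6 + (-2)·(-2); (-2)·6 + (-3)·(-2)) = (40, -6)
w3 = Dw2 = (252, -62)
Dw3 = (1636, -318)
w3·Dw3 = 252·1636 + (-62)·(-318) = 431988; w3·w3 = 252·252 + (-62)·(-62) = 67348
λ ≈ 431988/67348 = 6.41427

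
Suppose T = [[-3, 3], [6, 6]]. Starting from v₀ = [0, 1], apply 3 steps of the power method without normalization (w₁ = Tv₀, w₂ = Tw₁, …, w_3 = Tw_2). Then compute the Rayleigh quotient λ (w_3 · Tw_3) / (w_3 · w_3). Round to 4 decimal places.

w1 = Tv₀ = ((-3)·0 + 3·1; 6·0 + 6·1) = (3, 6)
w2 = Tw1 = ((-3)·3 + 3·6; 6·3 + 6·6) = (9, 54)
w3 = Tw2 = (135, 378)
Tw3 = (729, 3078)
w3·Tw3 = 135·729 + 378·3078 = 1261899; w3·w3 = 135·135 + 378·378 = 161109
λ ≈ 1261899/161109 = 7.8326

7.8326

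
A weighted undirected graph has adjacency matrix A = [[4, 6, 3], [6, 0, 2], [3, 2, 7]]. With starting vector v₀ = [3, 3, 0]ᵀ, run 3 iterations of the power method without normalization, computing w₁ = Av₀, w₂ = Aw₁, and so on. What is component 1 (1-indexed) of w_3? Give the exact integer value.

3045

w1 = Av₀ = (4·3 + 6·3 + 3·0; 6·3 + 0·3 + 2·0; 3·3 + 2·3 + 7·0) = (30, 18, 15)
w2 = Aw1 = (4·30 + 6·18 + 3·15; 6·30 + 0·18 + 2·15; 3·30 + 2·18 + 7·15) = (273, 210, 231)
w3 = Aw2 = (3045, 2100, 2856)
The requested component of w3 is 3045.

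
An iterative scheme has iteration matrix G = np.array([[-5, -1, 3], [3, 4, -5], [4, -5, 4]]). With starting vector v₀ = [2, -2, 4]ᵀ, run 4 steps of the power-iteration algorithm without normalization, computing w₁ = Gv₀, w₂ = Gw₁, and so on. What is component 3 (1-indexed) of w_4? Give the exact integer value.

w1 = Gv₀ = (4, -22, 34)
w2 = Gw1 = (104, -246, 262)
w3 = Gw2 = (512, -1982, 2694)
w4 = Gw3 = (7504, -19862, 22734)
The requested component of w4 is 22734.

22734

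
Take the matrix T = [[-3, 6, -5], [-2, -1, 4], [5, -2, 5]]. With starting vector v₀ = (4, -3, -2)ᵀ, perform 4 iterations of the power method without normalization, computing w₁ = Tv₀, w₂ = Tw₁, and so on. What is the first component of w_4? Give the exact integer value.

1190

w1 = Tv₀ = ((-3)·4 + 6·(-3) + (-5)·(-2); (-2)·4 + (-1)·(-3) + 4·(-2); 5·4 + (-2)·(-3) + 5·(-2)) = (-20, -13, 16)
w2 = Tw1 = ((-3)·(-20) + 6·(-13) + (-5)·16; (-2)·(-20) + (-1)·(-13) + 4·16; 5·(-20) + (-2)·(-13) + 5·16) = (-98, 117, 6)
w3 = Tw2 = (966, 103, -694)
w4 = Tw3 = (1190, -4811, 1154)
The requested component of w4 is 1190.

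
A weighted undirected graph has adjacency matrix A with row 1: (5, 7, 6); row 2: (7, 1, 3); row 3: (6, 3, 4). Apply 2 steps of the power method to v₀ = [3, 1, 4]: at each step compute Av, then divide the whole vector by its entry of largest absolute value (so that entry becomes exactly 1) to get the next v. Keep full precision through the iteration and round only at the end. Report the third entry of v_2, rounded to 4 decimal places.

0.7623

Av0 = (46.00000, 34.00000, 37.00000); divide by 46.00000 → v1 = (1.00000, 0.73913, 0.80435)
Av1 = (15.00000, 10.15217, 11.43478); divide by 15.00000 → v2 = (1.00000, 0.67681, 0.76232)
Requested entry of v2: 526/690 = 0.7623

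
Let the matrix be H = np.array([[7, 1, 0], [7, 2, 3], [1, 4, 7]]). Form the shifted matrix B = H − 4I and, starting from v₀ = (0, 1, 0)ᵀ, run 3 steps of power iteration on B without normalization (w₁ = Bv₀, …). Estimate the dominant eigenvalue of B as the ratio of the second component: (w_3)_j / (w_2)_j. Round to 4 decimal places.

B = H − 4I has rows (3, 1, 0); (7, -2, 3); (1, 4, 3)
w1 = Bv₀ = (3·0 + 1·1 + 0·0; 7·0 + (-2)·1 + 3·0; 1·0 + 4·1 + 3·0) = (1, -2, 4)
w2 = Bw1 = (3·1 + 1·(-2) + 0·4; 7·1 + (-2)·(-2) + 3·4; 1·1 + 4·(-2) + 3·4) = (1, 23, 5)
w3 = Bw2 = (26, -24, 108)
Ratio: -24/23 = -1.0435

μ ≈ -1.0435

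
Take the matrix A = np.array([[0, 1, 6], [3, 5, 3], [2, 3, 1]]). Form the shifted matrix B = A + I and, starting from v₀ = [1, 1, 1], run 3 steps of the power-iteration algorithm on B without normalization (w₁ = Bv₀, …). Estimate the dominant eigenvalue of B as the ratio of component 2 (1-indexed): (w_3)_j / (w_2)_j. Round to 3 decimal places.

9.282

B = A + I has rows (1, 1, 6); (3, 6, 3); (2, 3, 2)
w1 = Bv₀ = (8, 12, 7)
w2 = Bw1 = (62, 117, 66)
w3 = Bw2 = (575, 1086, 607)
Ratio: 1086/117 = 9.282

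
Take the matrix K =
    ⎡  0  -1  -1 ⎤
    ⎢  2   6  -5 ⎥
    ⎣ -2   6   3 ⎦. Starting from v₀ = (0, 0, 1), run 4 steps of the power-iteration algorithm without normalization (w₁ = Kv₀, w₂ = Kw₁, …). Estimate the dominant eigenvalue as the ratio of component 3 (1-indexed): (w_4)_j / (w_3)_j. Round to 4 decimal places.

w1 = Kv₀ = (-1, -5, 3)
w2 = Kw1 = (2, -47, -19)
w3 = Kw2 = (66, -183, -343)
w4 = Kw3 = (526, 749, -2259)
Ratio at component: -2259 / -343 = 6.5860

6.5860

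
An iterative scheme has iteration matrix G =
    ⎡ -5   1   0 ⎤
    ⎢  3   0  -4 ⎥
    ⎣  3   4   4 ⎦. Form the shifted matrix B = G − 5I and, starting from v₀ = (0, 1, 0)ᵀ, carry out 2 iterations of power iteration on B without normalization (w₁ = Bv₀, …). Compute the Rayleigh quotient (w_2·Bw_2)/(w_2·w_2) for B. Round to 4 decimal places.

-3.9333

B = G − 5I has rows (-10, 1, 0); (3, -5, -4); (3, 4, -1)
w1 = Bv₀ = (1, -5, 4)
w2 = Bw1 = (-15, 12, -21)
Bw2 = (162, -21, 24)
w2·Bw2 = -3186; w2·w2 = 810; μ ≈ -3186/810 = -3.9333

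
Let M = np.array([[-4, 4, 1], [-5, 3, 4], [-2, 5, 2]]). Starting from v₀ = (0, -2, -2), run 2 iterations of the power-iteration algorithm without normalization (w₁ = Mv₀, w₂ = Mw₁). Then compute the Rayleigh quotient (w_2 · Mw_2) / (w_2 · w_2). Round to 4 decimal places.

w1 = Mv₀ = (-10, -14, -14)
w2 = Mw1 = (-30, -48, -78)
Mw2 = (-150, -306, -336)
w2·Mw2 = (-30)·(-150) + (-48)·(-306) + (-78)·(-336) = 45396; w2·w2 = (-30)·(-30) + (-48)·(-48) + (-78)·(-78) = 9288
λ ≈ 45396/9288 = 4.8876

4.8876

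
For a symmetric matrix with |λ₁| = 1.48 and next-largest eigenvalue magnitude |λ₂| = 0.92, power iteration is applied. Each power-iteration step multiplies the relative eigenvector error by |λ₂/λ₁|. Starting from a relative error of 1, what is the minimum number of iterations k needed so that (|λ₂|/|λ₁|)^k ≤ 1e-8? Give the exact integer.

|λ₂/λ₁| = 0.92/1.48 = 0.62162
Need k ≥ ln(1e-8) / ln(0.62162) = -18.4207 / -0.4754 ≈ 38.746
Smallest integer k satisfying the bound: 39

39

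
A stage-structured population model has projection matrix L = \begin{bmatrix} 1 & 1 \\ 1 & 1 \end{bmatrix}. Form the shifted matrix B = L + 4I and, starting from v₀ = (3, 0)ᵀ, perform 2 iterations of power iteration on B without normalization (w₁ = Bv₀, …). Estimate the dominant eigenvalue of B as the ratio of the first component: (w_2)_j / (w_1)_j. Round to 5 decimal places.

B = L + 4I has rows (5, 1); (1, 5)
w1 = Bv₀ = (15, 3)
w2 = Bw1 = (78, 30)
Ratio: 78/15 = 5.20000

5.20000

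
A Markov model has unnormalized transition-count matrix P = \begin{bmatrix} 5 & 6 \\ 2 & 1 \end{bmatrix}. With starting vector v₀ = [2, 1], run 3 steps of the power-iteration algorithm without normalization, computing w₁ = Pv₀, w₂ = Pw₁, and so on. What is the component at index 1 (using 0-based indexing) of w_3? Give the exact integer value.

257

w1 = Pv₀ = (16, 5)
w2 = Pw1 = (110, 37)
w3 = Pw2 = (772, 257)
The requested component of w3 is 257.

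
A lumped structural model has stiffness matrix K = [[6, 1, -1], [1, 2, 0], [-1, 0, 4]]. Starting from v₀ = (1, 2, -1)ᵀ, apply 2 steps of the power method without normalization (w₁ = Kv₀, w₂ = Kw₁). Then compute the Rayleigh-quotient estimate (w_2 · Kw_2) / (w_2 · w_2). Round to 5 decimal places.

w1 = Kv₀ = (9, 5, -5)
w2 = Kw1 = (64, 19, -29)
Kw2 = (432, 102, -180)
w2·Kw2 = 64·432 + 19·102 + (-29)·(-180) = 34806; w2·w2 = 64·64 + 19·19 + (-29)·(-29) = 5298
λ ≈ 34806/5298 = 6.56965

λ ≈ 6.56965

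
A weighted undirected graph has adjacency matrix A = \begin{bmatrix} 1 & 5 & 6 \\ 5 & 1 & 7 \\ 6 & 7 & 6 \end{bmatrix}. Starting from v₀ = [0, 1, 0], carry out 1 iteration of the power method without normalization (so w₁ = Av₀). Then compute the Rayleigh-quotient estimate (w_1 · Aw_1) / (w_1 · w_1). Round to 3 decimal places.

w1 = Av₀ = (1·0 + 5·1 + 6·0; 5·0 + 1·1 + 7·0; 6·0 + 7·1 + 6·0) = (5, 1, 7)
Aw1 = (52, 75, 79)
w1·Aw1 = 5·52 + 1·75 + 7·79 = 888; w1·w1 = 5·5 + 1·1 + 7·7 = 75
λ ≈ 888/75 = 11.840

λ ≈ 11.840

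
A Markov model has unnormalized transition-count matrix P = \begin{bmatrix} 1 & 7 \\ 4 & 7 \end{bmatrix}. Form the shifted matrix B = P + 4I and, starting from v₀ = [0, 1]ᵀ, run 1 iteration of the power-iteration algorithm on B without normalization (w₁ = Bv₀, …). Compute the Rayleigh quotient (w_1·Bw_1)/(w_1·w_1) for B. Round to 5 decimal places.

B = P + 4I has rows (5, 7); (4, 11)
w1 = Bv₀ = (7, 11)
Bw1 = (112, 149)
w1·Bw1 = 2423; w1·w1 = 170; μ ≈ 2423/170 = 14.25294

14.25294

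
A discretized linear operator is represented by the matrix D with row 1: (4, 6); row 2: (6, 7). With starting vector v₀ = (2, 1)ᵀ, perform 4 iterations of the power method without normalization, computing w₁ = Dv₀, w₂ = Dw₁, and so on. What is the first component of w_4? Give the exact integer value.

23162

w1 = Dv₀ = (14, 19)
w2 = Dw1 = (170, 217)
w3 = Dw2 = (1982, 2539)
w4 = Dw3 = (23162, 29665)
The requested component of w4 is 23162.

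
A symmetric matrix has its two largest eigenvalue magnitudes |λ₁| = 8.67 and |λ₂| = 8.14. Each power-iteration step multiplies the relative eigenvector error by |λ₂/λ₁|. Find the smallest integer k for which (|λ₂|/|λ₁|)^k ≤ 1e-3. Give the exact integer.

|λ₂/λ₁| = 8.14/8.67 = 0.93887
Need k ≥ ln(1e-3) / ln(0.93887) = -6.9078 / -0.0631 ≈ 109.510
Smallest integer k satisfying the bound: 110

110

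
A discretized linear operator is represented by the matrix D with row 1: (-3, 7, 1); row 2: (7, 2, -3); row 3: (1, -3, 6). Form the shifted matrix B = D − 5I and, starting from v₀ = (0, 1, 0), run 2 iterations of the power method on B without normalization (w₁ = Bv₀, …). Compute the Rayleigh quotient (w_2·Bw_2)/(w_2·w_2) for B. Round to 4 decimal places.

μ ≈ -13.2794

B = D − 5I has rows (-8, 7, 1); (7, -3, -3); (1, -3, 1)
w1 = Bv₀ = (7, -3, -3)
w2 = Bw1 = (-80, 67, 13)
Bw2 = (1122, -800, -268)
w2·Bw2 = -146844; w2·w2 = 11058; μ ≈ -146844/11058 = -13.2794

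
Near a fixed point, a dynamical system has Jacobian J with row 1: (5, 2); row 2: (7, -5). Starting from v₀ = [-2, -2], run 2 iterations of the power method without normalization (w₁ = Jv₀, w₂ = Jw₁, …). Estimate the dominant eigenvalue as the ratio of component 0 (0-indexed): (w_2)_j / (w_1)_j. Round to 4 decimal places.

w1 = Jv₀ = (-14, -4)
w2 = Jw1 = (-78, -78)
Ratio at component: -78 / -14 = 5.5714

5.5714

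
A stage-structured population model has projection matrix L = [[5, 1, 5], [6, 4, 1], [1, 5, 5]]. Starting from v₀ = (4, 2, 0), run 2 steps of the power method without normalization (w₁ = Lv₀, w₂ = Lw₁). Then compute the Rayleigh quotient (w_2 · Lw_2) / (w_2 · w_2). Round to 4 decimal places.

w1 = Lv₀ = (5·4 + 1·2 + 5·0; 6·4 + 4·2 + 1·0; 1·4 + 5·2 + 5·0) = (22, 32, 14)
w2 = Lw1 = (5·22 + 1·32 + 5·14; 6·22 + 4·32 + 1·14; 1·22 + 5·32 + 5·14) = (212, 274, 252)
Lw2 = (2594, 2620, 2842)
w2·Lw2 = 212·2594 + 274·2620 + 252·2842 = 1983992; w2·w2 = 212·212 + 274·274 + 252·252 = 183524
λ ≈ 1983992/183524 = 10.8105

10.8105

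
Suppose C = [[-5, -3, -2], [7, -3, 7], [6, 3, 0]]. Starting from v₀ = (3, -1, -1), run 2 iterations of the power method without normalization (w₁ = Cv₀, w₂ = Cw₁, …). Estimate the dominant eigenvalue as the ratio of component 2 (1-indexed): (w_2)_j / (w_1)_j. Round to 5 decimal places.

-0.94118

w1 = Cv₀ = ((-5)·3 + (-3)·(-1) + (-2)·(-1); 7·3 + (-3)·(-1) + 7·(-1); 6·3 + 3·(-1) + 0·(-1)) = (-10, 17, 15)
w2 = Cw1 = ((-5)·(-10) + (-3)·17 + (-2)·15; 7·(-10) + (-3)·17 + 7·15; 6·(-10) + 3·17 + 0·15) = (-31, -16, -9)
Ratio at component: -16 / 17 = -0.94118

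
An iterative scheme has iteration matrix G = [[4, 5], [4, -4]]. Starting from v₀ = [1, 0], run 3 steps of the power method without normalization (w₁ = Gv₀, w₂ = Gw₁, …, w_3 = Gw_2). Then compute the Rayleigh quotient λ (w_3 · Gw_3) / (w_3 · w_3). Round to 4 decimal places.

w1 = Gv₀ = (4·1 + 5·0; 4·1 + (-4)·0) = (4, 4)
w2 = Gw1 = (4·4 + 5·4; 4·4 + (-4)·4) = (36, 0)
w3 = Gw2 = (144, 144)
Gw3 = (1296, 0)
w3·Gw3 = 144·1296 + 144·0 = 186624; w3·w3 = 144·144 + 144·144 = 41472
λ ≈ 186624/41472 = 4.5000

λ ≈ 4.5000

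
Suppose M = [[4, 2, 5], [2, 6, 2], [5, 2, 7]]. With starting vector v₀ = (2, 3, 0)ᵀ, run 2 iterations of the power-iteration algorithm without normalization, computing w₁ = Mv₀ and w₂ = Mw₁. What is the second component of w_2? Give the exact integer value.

w1 = Mv₀ = (4·2 + 2·3 + 5·0; 2·2 + 6·3 + 2·0; 5·2 + 2·3 + 7·0) = (14, 22, 16)
w2 = Mw1 = (4·14 + 2·22 + 5·16; 2·14 + 6·22 + 2·16; 5·14 + 2·22 + 7·16) = (180, 192, 226)
The requested component of w2 is 192.

192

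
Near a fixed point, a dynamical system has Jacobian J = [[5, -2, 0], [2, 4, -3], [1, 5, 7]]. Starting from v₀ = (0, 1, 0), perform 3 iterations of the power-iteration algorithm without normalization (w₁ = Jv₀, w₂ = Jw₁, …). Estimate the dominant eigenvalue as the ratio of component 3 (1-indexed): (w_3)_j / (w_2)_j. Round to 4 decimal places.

w1 = Jv₀ = (-2, 4, 5)
w2 = Jw1 = (-18, -3, 53)
w3 = Jw2 = (-84, -207, 338)
Ratio at component: 338 / 53 = 6.3774

λ ≈ 6.3774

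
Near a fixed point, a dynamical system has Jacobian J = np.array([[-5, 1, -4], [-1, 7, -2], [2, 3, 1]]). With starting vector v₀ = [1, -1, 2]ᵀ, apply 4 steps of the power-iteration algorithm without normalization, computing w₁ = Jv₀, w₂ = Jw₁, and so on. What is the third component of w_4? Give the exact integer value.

-1647

w1 = Jv₀ = ((-5)·1 + 1·(-1) + (-4)·2; (-1)·1 + 7·(-1) + (-2)·2; 2·1 + 3·(-1) + 1·2) = (-14, -12, 1)
w2 = Jw1 = ((-5)·(-14) + 1·(-12) + (-4)·1; (-1)·(-14) + 7·(-12) + (-2)·1; 2·(-14) + 3·(-12) + 1·1) = (54, -72, -63)
w3 = Jw2 = (-90, -432, -171)
w4 = Jw3 = (702, -2592, -1647)
The requested component of w4 is -1647.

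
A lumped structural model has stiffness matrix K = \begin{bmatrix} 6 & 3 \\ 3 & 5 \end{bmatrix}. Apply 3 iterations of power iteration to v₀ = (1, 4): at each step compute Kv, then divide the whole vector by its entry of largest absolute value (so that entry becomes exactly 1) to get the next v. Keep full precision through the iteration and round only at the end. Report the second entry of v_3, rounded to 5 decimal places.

Kv0 = (18.000000, 23.000000); divide by 23.000000 → v1 = (0.782609, 1.000000)
Kv1 = (7.695652, 7.347826); divide by 7.695652 → v2 = (1.000000, 0.954802)
Kv2 = (8.864407, 7.774011); divide by 8.864407 → v3 = (1.000000, 0.876992)
Requested entry of v3: 1376/1569 = 0.87699

0.87699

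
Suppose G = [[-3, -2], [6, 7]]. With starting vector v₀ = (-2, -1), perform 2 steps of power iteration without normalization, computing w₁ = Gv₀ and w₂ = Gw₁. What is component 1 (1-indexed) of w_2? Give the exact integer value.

14

w1 = Gv₀ = ((-3)·(-2) + (-2)·(-1); 6·(-2) + 7·(-1)) = (8, -19)
w2 = Gw1 = ((-3)·8 + (-2)·(-19); 6·8 + 7·(-19)) = (14, -85)
The requested component of w2 is 14.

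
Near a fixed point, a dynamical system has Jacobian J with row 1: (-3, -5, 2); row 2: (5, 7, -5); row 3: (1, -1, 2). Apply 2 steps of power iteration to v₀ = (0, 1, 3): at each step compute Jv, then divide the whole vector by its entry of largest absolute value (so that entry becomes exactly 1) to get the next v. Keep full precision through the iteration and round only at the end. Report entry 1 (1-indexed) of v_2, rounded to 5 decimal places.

Jv0 = (1.000000, -8.000000, 5.000000); divide by -8.000000 → v1 = (-0.125000, 1.000000, -0.625000)
Jv1 = (-5.875000, 9.500000, -2.375000); divide by 9.500000 → v2 = (-0.618421, 1.000000, -0.250000)
Requested entry of v2: 47/-76 = -0.61842

-0.61842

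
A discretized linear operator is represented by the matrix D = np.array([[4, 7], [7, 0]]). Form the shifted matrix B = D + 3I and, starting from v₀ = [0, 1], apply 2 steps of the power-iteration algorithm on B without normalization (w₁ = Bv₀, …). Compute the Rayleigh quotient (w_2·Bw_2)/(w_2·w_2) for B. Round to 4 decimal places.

B = D + 3I has rows (7, 7); (7, 3)
w1 = Bv₀ = (7·0 + 7·1; 7·0 + 3·1) = (7, 3)
w2 = Bw1 = (7·7 + 7·3; 7·7 + 3·3) = (70, 58)
Bw2 = (896, 664)
w2·Bw2 = 101232; w2·w2 = 8264; μ ≈ 101232/8264 = 12.2498

μ ≈ 12.2498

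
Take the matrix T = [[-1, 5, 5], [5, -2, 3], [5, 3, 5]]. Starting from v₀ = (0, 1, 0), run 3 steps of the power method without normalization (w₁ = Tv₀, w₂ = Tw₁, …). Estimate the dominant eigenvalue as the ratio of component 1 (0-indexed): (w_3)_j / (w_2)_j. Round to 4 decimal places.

w1 = Tv₀ = (5, -2, 3)
w2 = Tw1 = (0, 38, 34)
w3 = Tw2 = (360, 26, 284)
Ratio at component: 26 / 38 = 0.6842

λ ≈ 0.6842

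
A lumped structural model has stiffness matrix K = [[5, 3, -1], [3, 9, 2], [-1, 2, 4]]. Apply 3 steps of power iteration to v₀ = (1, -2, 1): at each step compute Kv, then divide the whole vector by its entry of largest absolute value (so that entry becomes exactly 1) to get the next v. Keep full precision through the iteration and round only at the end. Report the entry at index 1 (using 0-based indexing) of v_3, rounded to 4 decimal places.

Kv0 = (-2.00000, -13.00000, -1.00000); divide by -13.00000 → v1 = (0.15385, 1.00000, 0.07692)
Kv1 = (3.69231, 9.61538, 2.15385); divide by 9.61538 → v2 = (0.38400, 1.00000, 0.22400)
Kv2 = (4.69600, 10.60000, 2.51200); divide by 10.60000 → v3 = (0.44302, 1.00000, 0.23698)
Requested entry of v3: -1325/-1325 = 1.0000

1.0000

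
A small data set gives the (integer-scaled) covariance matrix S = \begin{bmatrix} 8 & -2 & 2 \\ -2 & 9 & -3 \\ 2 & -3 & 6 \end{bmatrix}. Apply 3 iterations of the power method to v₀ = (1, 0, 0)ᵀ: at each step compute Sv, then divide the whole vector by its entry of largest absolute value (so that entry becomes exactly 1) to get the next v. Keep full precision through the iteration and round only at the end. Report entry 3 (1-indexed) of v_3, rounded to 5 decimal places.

Sv0 = (8.000000, -2.000000, 2.000000); divide by 8.000000 → v1 = (1.000000, -0.250000, 0.250000)
Sv1 = (9.000000, -5.000000, 4.250000); divide by 9.000000 → v2 = (1.000000, -0.555556, 0.472222)
Sv2 = (10.055556, -8.416667, 6.500000); divide by 10.055556 → v3 = (1.000000, -0.837017, 0.646409)
Requested entry of v3: 468/724 = 0.64641

0.64641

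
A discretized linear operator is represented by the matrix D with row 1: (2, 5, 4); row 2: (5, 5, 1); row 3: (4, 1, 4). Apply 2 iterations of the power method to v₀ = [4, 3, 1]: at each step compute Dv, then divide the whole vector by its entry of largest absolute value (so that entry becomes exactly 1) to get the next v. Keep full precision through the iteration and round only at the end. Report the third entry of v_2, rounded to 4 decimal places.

Dv0 = (27.00000, 36.00000, 23.00000); divide by 36.00000 → v1 = (0.75000, 1.00000, 0.63889)
Dv1 = (9.05556, 9.38889, 6.55556); divide by 9.38889 → v2 = (0.96450, 1.00000, 0.69822)
Requested entry of v2: 236/338 = 0.6982

0.6982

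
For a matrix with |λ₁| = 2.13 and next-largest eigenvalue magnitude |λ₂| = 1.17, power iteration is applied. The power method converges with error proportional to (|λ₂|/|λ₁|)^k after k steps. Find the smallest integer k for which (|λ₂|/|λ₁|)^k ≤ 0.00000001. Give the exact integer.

31

|λ₂/λ₁| = 1.17/2.13 = 0.54930
Need k ≥ ln(0.00000001) / ln(0.54930) = -18.4207 / -0.5991 ≈ 30.746
Smallest integer k satisfying the bound: 31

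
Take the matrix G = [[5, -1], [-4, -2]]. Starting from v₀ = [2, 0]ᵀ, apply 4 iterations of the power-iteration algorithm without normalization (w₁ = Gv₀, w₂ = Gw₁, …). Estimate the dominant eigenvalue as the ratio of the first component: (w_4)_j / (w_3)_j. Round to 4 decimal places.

w1 = Gv₀ = (5·2 + (-1)·0; (-4)·2 + (-2)·0) = (10, -8)
w2 = Gw1 = (5·10 + (-1)·(-8); (-4)·10 + (-2)·(-8)) = (58, -24)
w3 = Gw2 = (314, -184)
w4 = Gw3 = (1754, -888)
Ratio at component: 1754 / 314 = 5.5860

λ ≈ 5.5860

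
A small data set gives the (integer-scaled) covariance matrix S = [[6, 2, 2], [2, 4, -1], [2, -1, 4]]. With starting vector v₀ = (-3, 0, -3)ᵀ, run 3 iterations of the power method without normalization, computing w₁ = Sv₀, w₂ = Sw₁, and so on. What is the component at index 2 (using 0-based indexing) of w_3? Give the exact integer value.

w1 = Sv₀ = (6·(-3) + 2·0 + 2·(-3); 2·(-3) + 4·0 + (-1)·(-3); 2·(-3) + (-1)·0 + 4·(-3)) = (-24, -3, -18)
w2 = Sw1 = (6·(-24) + 2·(-3) + 2·(-18); 2·(-24) + 4·(-3) + (-1)·(-18); 2·(-24) + (-1)·(-3) + 4·(-18)) = (-186, -42, -117)
w3 = Sw2 = (-1434, -423, -798)
The requested component of w3 is -798.

-798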